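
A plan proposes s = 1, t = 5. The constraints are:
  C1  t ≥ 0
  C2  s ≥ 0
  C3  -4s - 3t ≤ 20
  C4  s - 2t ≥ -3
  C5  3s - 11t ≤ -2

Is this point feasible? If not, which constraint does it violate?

not feasible — violates C4

Constraint C4: s - 2t = -9, which is not ≥ -3. All other constraints are satisfied.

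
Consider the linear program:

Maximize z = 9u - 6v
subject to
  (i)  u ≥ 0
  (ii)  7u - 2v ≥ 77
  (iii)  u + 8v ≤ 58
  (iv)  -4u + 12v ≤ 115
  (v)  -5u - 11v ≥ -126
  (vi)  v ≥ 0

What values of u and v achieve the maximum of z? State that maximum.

u = 126/5, v = 0, maximum z = 1134/5

Feasible corners and z = 9u - 6v:
  (366/29, 329/58) → z = 2307/29
  (11, 0) → z = 99
  (370/29, 164/29) → z = 2346/29
  (126/5, 0) → z = 1134/5

At the optimal vertex, -5u - 11v = -126 and v = 0.
Solving simultaneously gives u = 126/5, v = 0.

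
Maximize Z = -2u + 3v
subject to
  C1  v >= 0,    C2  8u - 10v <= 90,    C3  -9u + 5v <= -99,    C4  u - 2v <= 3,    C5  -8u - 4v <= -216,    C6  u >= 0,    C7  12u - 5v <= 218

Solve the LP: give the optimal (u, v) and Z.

u = 119/3, v = 258/5, maximum Z = 1132/15

Corner points and Z = -2u + 3v:
  (369/19, 288/19) → Z = 126/19
  (119/3, 258/5) → Z = 1132/15
  (244/11, 106/11) → Z = -170/11

The optimum lies where -9u + 5v = -99 and 12u - 5v = 218.
Solving simultaneously gives u = 119/3, v = 258/5.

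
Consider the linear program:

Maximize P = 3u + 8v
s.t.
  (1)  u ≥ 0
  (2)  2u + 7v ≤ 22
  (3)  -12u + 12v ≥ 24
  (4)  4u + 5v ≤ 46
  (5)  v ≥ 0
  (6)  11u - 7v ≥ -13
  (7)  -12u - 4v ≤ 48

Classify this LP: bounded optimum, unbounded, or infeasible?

Vertices and P = 3u + 8v:
  (8/9, 26/9) → P = 232/9
  (9/13, 268/91) → P = 2333/91
  (1/4, 9/4) → P = 75/4
The feasible region has finitely many vertices and no improving ray; the maximum is 232/9 at (8/9, 26/9).

bounded optimum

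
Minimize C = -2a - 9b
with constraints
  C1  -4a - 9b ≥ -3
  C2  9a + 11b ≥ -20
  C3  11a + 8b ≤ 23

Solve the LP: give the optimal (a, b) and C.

Corner points and C = -2a - 9b:
  (-213/37, 107/37) → C = -537/37
  (183/67, -59/67) → C = 165/67
  (59/7, -61/7) → C = 431/7

a = -213/37, b = 107/37, minimum C = -537/37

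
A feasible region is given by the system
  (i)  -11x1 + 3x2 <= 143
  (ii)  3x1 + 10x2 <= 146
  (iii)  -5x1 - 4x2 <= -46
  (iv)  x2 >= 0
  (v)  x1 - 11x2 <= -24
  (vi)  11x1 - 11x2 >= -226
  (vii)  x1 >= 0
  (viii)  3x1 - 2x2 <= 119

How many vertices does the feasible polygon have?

4

Intersecting each pair of boundary lines and keeping only the points that satisfy every inequality leaves:
  (1366/43, 218/43)
  (0, 73/5)
  (410/59, 166/59)
  (0, 23/2)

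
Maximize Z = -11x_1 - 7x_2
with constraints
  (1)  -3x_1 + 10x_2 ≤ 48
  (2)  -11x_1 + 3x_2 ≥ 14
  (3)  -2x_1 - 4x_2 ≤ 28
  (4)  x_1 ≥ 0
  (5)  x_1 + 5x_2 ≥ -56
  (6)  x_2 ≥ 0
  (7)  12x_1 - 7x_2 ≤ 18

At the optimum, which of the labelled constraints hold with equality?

Extreme points and Z = -11x_1 - 7x_2:
  (4/101, 486/101) → Z = -3446/101
  (0, 24/5) → Z = -168/5
  (0, 14/3) → Z = -98/3

The maximum is at (0, 14/3). Substituting into each constraint, equality holds for (2) and (4); the remaining constraints have slack.

(2) and (4)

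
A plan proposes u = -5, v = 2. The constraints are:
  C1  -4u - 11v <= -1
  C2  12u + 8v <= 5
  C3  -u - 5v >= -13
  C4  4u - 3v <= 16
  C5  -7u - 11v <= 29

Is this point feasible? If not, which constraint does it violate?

C1: -2 ≤ -1 ✓
C2: -44 ≤ 5 ✓
C3: -5 ≥ -13 ✓
C4: -26 ≤ 16 ✓
C5: 13 ≤ 29 ✓

feasible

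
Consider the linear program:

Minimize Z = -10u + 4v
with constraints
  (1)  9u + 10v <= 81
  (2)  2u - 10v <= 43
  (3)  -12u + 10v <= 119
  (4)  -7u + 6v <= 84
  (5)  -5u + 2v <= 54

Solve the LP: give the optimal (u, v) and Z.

u = 124/11, v = -45/22, minimum Z = -1330/11

The binding constraints are 9u + 10v = 81 and 2u - 10v = 43.
Solving simultaneously gives u = 124/11, v = -45/22.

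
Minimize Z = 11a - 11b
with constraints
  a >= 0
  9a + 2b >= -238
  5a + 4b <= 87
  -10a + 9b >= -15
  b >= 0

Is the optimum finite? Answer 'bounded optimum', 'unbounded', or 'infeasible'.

Vertices and Z = 11a - 11b:
  (0, 87/4) → Z = -957/4
  (0, 0) → Z = 0
  (843/85, 159/17) → Z = 528/85
  (3/2, 0) → Z = 33/2
The feasible region has finitely many vertices and no improving ray; the minimum is -957/4 at (0, 87/4).

bounded optimum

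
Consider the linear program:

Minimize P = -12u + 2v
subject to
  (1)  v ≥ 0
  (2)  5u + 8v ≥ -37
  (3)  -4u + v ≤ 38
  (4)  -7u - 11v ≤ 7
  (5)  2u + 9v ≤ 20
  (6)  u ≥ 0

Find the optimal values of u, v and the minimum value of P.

u = 10, v = 0, minimum P = -120

Feasible corners and P = -12u + 2v:
  (10, 0) → P = -120
  (0, 0) → P = 0
  (0, 20/9) → P = 40/9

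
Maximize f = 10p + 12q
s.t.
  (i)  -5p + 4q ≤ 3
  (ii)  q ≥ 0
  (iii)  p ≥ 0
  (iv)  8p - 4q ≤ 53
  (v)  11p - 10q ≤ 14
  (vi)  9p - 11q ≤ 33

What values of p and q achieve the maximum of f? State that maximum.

Extreme points and f = 10p + 12q:
  (0, 3/4) → f = 9
  (56/3, 289/12) → f = 1427/3
  (0, 0) → f = 0
  (14/11, 0) → f = 140/11
  (79/6, 157/12) → f = 866/3

The binding constraints are -5p + 4q = 3 and 8p - 4q = 53.
Solving simultaneously gives p = 56/3, q = 289/12.

p = 56/3, q = 289/12, maximum f = 1427/3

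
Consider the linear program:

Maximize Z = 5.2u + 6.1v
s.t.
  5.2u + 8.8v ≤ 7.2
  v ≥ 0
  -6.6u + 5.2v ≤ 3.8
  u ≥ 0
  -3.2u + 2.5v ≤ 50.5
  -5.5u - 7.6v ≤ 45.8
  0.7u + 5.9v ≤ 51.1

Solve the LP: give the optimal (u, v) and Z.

Feasible corners and Z = 5.2u + 6.1v:
  (18/13, 0) → Z = 36/5
  (25/532, 841/1064) → Z = 53901/10640
  (0, 0) → Z = 0
  (0, 19/26) → Z = 1159/260

u = 18/13, v = 0, maximum Z = 36/5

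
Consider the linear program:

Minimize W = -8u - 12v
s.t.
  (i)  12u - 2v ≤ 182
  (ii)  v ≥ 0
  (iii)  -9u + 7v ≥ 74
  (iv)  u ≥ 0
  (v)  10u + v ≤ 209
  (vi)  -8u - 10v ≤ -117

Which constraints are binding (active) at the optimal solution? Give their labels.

(iv) and (v)

Extreme points and W = -8u - 12v:
  (1389/79, 2621/79) → W = -42564/79
  (79/146, 1645/146) → W = -10186/73
  (0, 209) → W = -2508
  (0, 117/10) → W = -702/5

The minimum is at (0, 209). Substituting into each constraint, equality holds for (iv) and (v); the remaining constraints have slack.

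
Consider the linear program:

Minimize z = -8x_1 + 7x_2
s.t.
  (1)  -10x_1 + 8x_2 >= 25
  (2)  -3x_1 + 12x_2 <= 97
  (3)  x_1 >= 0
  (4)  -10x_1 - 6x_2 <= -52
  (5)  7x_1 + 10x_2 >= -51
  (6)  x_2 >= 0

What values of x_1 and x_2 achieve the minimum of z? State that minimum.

x_1 = 19/10, x_2 = 11/2, minimum z = 233/10

Feasible corners and z = -8x_1 + 7x_2:
  (119/24, 895/96) → z = 819/32
  (19/10, 11/2) → z = 233/10
  (7/23, 563/69) → z = 3773/69

At the optimal vertex, -10x_1 + 8x_2 = 25 and -10x_1 - 6x_2 = -52.
Solving simultaneously gives x_1 = 19/10, x_2 = 11/2.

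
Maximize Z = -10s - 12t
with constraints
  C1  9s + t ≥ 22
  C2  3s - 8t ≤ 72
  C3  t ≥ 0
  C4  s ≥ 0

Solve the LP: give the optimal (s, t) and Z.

Corner points and Z = -10s - 12t:
  (22/9, 0) → Z = -220/9
  (0, 22) → Z = -264
  (24, 0) → Z = -240
The feasible region is unbounded (it extends along (0, 1), (8, 3)), but Z strictly decreases along every unbounded feasible direction, so there is no improving ray and the maximum is attained at a vertex.

The optimum lies where 9s + t = 22 and t = 0.
Solving simultaneously gives s = 22/9, t = 0.

s = 22/9, t = 0, maximum Z = -220/9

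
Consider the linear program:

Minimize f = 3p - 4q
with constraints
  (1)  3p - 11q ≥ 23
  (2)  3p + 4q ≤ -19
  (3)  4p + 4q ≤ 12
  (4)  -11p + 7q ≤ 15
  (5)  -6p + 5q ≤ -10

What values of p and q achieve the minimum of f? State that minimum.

p = -55/39, q = -48/13, minimum f = 137/13

Vertices and f = 3p - 4q:
  (31, -28) → f = 205
  (-55/39, -48/13) → f = 137/13
  (-145/13, -200/13) → f = 365/13
The feasible region is unbounded (it extends along (-7, -11), (1, -1)), but f strictly increases along every unbounded feasible direction, so there is no improving ray and the minimum is attained at a vertex.

The optimum lies where 3p + 4q = -19 and -6p + 5q = -10.
Solving simultaneously gives p = -55/39, q = -48/13.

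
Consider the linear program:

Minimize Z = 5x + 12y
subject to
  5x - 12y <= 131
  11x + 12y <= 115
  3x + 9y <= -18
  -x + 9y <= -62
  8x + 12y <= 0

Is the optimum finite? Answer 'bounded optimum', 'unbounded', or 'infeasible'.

unbounded

From the feasible point (131/13, -262/39), moving in the direction (-9, -1) keeps every constraint satisfied while Z decreases without bound.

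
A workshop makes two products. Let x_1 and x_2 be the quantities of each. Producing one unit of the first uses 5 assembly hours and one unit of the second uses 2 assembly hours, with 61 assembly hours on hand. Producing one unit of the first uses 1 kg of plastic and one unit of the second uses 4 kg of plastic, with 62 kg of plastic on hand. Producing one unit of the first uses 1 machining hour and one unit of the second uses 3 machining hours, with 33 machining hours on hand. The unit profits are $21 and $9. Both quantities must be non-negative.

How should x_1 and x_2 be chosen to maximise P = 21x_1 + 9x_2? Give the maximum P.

Vertices and P = 21x_1 + 9x_2:
  (0, 0) → P = 0
  (0, 11) → P = 99
  (61/5, 0) → P = 1281/5
  (9, 8) → P = 261

x_1 = 9, x_2 = 8, maximum P = 261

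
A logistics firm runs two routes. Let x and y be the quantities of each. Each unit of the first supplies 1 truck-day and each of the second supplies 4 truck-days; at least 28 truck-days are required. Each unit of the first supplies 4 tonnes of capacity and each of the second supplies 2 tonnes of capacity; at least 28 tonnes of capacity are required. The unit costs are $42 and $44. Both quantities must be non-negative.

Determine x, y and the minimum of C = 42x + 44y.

x = 4, y = 6, minimum C = 432

Feasible corners and C = 42x + 44y:
  (0, 14) → C = 616
  (28, 0) → C = 1176
  (4, 6) → C = 432
The feasible region is unbounded (it extends along (0, 1), (1, 0)), but C strictly increases along every unbounded feasible direction, so there is no improving ray and the minimum is attained at a vertex.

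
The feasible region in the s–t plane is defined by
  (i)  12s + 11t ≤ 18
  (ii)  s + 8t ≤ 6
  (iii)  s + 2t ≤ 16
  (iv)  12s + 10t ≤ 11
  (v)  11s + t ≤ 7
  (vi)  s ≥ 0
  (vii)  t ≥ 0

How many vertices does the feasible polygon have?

Pairwise boundary intersections that survive every other constraint:
  (14/43, 61/86)
  (0, 3/4)
  (59/98, 37/98)
  (7/11, 0)
  (0, 0)

5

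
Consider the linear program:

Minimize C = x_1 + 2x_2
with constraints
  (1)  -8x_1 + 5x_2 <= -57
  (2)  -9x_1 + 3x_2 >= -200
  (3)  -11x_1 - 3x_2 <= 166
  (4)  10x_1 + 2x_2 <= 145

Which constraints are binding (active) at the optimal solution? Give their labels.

Extreme points and C = x_1 + 2x_2:
  (-659/79, -1955/79) → C = -4569/79
  (839/66, 295/33) → C = 673/22
  (17/10, -1847/30) → C = -3643/30
  (835/48, -695/48) → C = -185/16

The minimum is at (17/10, -1847/30). Substituting into each constraint, equality holds for (2) and (3); the remaining constraints have slack.

(2) and (3)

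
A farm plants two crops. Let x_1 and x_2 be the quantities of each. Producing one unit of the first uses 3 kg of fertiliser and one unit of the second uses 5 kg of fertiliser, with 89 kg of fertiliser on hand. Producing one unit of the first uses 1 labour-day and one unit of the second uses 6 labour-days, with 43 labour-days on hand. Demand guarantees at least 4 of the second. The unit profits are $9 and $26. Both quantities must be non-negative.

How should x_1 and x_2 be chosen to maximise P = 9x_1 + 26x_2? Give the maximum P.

Extreme points and P = 9x_1 + 26x_2:
  (0, 43/6) → P = 559/3
  (0, 4) → P = 104
  (19, 4) → P = 275

x_1 = 19, x_2 = 4, maximum P = 275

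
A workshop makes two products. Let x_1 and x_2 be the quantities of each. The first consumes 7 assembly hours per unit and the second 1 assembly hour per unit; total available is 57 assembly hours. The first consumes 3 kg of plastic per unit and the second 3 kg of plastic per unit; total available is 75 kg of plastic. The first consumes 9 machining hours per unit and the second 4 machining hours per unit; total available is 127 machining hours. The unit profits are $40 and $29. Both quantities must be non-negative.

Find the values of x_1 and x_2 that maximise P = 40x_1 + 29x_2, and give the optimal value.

x_1 = 16/3, x_2 = 59/3, maximum P = 2351/3

Vertices and P = 40x_1 + 29x_2:
  (0, 0) → P = 0
  (0, 25) → P = 725
  (57/7, 0) → P = 2280/7
  (16/3, 59/3) → P = 2351/3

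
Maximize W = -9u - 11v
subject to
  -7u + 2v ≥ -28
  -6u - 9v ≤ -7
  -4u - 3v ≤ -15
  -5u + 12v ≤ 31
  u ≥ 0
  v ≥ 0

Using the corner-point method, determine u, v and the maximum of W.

u = 15/4, v = 0, maximum W = -135/4

Corner points and W = -9u - 11v:
  (199/37, 357/74) → W = -7509/74
  (4, 0) → W = -36
  (29/21, 199/63) → W = -2972/63
  (15/4, 0) → W = -135/4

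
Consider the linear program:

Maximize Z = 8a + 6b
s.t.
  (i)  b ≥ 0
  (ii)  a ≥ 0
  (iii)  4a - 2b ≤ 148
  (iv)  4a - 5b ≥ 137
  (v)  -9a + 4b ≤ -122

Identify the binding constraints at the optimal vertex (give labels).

(iii) and (iv)

Corner points and Z = 8a + 6b:
  (37, 0) → Z = 296
  (137/4, 0) → Z = 274
  (233/6, 11/3) → Z = 998/3

The maximum is at (233/6, 11/3). Substituting into each constraint, equality holds for (iii) and (iv); the remaining constraints have slack.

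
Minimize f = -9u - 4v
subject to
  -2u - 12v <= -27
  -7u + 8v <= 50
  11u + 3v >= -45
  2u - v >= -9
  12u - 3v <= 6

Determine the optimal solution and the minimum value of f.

u = 66/25, v = 214/25, minimum f = -58

Feasible corners and f = -9u - 4v:
  (-81/26, 36/13) → f = 441/26
  (51/50, 52/25) → f = -35/2
  (-22/9, 37/9) → f = 50/9
  (66/25, 214/25) → f = -58

The binding constraints are -7u + 8v = 50 and 12u - 3v = 6.
Solving simultaneously gives u = 66/25, v = 214/25.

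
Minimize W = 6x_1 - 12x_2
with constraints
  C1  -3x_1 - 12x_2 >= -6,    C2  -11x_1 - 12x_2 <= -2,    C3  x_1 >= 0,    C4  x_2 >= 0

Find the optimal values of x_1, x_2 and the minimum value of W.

x_1 = 0, x_2 = 1/2, minimum W = -6

Corner points and W = 6x_1 - 12x_2:
  (0, 1/2) → W = -6
  (2, 0) → W = 12
  (0, 1/6) → W = -2
  (2/11, 0) → W = 12/11

The binding constraints are -3x_1 - 12x_2 = -6 and x_1 = 0.
Solving simultaneously gives x_1 = 0, x_2 = 1/2.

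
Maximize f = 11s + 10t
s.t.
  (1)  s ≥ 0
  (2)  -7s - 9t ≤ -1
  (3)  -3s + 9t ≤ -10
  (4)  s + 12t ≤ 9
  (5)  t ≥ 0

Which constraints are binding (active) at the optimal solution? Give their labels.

(4) and (5)

Vertices and f = 11s + 10t:
  (67/15, 17/45) → f = 2381/45
  (10/3, 0) → f = 110/3
  (9, 0) → f = 99

The maximum is at (9, 0). Substituting into each constraint, equality holds for (4) and (5); the remaining constraints have slack.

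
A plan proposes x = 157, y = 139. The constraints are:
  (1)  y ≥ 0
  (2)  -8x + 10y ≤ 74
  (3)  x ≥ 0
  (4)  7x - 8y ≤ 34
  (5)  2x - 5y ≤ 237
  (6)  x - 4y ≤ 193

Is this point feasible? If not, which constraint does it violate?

Constraint (2): -8x + 10y = 134, which is not ≤ 74. All other constraints are satisfied.

not feasible — violates (2)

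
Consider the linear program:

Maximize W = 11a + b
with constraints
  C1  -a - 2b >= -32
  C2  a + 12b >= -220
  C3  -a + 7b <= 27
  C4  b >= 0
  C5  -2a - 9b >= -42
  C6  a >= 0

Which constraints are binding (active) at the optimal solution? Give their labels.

C4 and C5

Feasible corners and W = 11a + b:
  (51/23, 96/23) → W = 657/23
  (0, 27/7) → W = 27/7
  (21, 0) → W = 231
  (0, 0) → W = 0

The maximum is at (21, 0). Substituting into each constraint, equality holds for C4 and C5; the remaining constraints have slack.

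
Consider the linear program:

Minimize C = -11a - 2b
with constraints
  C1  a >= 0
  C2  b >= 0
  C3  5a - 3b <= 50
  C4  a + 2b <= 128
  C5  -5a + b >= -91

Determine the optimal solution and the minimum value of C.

a = 310/11, b = 549/11, minimum C = -4508/11

Corner points and C = -11a - 2b:
  (0, 0) → C = 0
  (0, 64) → C = -128
  (10, 0) → C = -110
  (223/10, 41/2) → C = -2863/10
  (310/11, 549/11) → C = -4508/11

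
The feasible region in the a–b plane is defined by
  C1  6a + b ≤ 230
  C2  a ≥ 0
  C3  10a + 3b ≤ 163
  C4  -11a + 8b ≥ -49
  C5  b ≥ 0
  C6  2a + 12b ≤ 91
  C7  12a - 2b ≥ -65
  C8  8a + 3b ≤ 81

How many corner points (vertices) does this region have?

Pairwise boundary intersections that survive every other constraint:
  (0, 0)
  (0, 91/12)
  (49/11, 0)
  (795/97, 499/97)
  (233/30, 283/45)

5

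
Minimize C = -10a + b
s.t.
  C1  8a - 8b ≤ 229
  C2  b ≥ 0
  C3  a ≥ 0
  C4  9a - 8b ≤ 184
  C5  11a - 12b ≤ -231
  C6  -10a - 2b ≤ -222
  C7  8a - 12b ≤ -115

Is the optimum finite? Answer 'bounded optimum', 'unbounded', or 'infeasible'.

From the feasible point (0, 111), moving in the direction (8, 9) keeps every constraint satisfied while C decreases without bound.

unbounded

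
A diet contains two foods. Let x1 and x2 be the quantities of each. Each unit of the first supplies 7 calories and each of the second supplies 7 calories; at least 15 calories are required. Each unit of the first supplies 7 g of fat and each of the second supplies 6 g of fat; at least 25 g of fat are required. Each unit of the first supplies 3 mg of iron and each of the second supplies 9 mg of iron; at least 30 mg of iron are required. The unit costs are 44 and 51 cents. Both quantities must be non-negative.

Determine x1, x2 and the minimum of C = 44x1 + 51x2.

Extreme points and C = 44x1 + 51x2:
  (0, 25/6) → C = 425/2
  (10, 0) → C = 440
  (1, 3) → C = 197
The feasible region is unbounded (it extends along (0, 1), (1, 0)), but C strictly increases along every unbounded feasible direction, so there is no improving ray and the minimum is attained at a vertex.

x1 = 1, x2 = 3, minimum C = 197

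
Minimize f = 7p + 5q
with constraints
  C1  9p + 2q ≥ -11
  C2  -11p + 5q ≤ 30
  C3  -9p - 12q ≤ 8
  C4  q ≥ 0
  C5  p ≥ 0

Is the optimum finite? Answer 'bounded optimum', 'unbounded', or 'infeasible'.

Vertices and f = 7p + 5q:
  (0, 6) → f = 30
  (0, 0) → f = 0
The feasible region has finitely many vertices and no improving ray; the minimum is 0 at (0, 0).

bounded optimum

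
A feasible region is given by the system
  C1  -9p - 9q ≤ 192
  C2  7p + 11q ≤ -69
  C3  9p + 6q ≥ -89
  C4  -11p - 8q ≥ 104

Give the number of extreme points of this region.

Of the 6 pairwise boundary intersections, those satisfying every inequality are:
  (13, -103/3)
  (200/9, -392/9)
  (-565/57, 2/57)
  (-592/65, -31/65)

4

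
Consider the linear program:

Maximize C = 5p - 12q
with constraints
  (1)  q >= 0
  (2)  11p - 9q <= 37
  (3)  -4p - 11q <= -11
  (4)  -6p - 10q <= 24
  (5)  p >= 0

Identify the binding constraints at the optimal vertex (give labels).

(1) and (2)

Extreme points and C = 5p - 12q:
  (37/11, 0) → C = 185/11
  (11/4, 0) → C = 55/4
  (0, 1) → C = -12
The feasible region is unbounded (it extends along (0, 1), (9, 11)), but C strictly decreases along every unbounded feasible direction, so there is no improving ray and the maximum is attained at a vertex.

The maximum is at (37/11, 0). Substituting into each constraint, equality holds for (1) and (2); the remaining constraints have slack.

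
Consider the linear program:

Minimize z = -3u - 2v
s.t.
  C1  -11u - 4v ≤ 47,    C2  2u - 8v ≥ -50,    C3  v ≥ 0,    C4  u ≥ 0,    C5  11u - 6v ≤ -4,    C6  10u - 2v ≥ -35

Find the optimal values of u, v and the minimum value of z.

Extreme points and z = -3u - 2v:
  (0, 25/4) → z = -25/2
  (67/19, 271/38) → z = -472/19
  (0, 2/3) → z = -4/3

The optimum lies where 2u - 8v = -50 and 11u - 6v = -4.
Solving simultaneously gives u = 67/19, v = 271/38.

u = 67/19, v = 271/38, minimum z = -472/19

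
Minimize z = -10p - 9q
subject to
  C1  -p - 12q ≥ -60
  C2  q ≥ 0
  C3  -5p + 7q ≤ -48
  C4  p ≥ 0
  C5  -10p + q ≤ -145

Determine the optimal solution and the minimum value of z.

Extreme points and z = -10p - 9q:
  (60, 0) → z = -600
  (1800/121, 455/121) → z = -22095/121
  (29/2, 0) → z = -145

p = 60, q = 0, minimum z = -600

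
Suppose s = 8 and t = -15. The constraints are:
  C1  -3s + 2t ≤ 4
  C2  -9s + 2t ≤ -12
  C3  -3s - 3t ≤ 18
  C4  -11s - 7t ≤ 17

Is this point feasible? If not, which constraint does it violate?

Constraint C3: -3s - 3t = 21, which is not ≤ 18. All other constraints are satisfied.

not feasible — violates C3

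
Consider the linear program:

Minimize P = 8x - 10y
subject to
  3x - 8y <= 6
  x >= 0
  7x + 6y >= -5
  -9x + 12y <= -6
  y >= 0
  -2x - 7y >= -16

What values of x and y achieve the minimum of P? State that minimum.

Corner points and P = 8x - 10y:
  (2, 0) → P = 16
  (170/37, 36/37) → P = 1000/37
  (2/3, 0) → P = 16/3
  (78/29, 44/29) → P = 184/29

x = 2/3, y = 0, minimum P = 16/3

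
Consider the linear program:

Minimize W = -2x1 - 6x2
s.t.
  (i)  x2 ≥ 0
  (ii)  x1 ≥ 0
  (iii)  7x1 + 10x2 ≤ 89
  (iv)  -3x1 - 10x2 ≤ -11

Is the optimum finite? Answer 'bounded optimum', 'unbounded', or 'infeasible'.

bounded optimum

Vertices and W = -2x1 - 6x2:
  (89/7, 0) → W = -178/7
  (11/3, 0) → W = -22/3
  (0, 89/10) → W = -267/5
  (0, 11/10) → W = -33/5
The feasible region has finitely many vertices and no improving ray; the minimum is -267/5 at (0, 89/10).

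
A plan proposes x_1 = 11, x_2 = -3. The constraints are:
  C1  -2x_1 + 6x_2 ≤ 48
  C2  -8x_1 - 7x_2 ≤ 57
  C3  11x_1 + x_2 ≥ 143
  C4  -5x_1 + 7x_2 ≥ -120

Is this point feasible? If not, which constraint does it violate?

Constraint C3: 11x_1 + x_2 = 118, which is not ≥ 143. All other constraints are satisfied.

not feasible — violates C3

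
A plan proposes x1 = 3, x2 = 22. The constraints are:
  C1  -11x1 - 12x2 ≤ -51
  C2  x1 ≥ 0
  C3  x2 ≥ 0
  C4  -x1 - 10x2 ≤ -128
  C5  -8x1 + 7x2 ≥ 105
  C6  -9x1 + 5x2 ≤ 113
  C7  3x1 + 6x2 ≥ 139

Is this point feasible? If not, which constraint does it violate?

feasible

C1: -297 ≤ -51 ✓
C2: 3 ≥ 0 ✓
C3: 22 ≥ 0 ✓
C4: -223 ≤ -128 ✓
C5: 130 ≥ 105 ✓
C6: 83 ≤ 113 ✓
C7: 141 ≥ 139 ✓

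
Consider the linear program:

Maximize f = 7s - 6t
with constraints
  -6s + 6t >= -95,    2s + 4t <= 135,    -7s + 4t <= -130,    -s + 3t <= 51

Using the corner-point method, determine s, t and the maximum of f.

Corner points and f = 7s - 6t:
  (595/18, 155/9) → f = 2305/18
  (200/9, 115/18) → f = 1055/9
  (265/9, 685/36) → f = 1655/18

s = 595/18, t = 155/9, maximum f = 2305/18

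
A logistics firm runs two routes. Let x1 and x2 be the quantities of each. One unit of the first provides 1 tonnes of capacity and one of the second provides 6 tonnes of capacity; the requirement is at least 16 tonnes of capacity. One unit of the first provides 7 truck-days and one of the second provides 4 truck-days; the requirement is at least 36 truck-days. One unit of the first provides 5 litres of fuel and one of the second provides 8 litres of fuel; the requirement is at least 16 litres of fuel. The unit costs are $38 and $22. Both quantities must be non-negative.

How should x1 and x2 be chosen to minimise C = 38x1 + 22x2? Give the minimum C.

x1 = 4, x2 = 2, minimum C = 196

The feasible region is unbounded (it extends along (0, 1), (1, 0)), but C strictly increases along every unbounded feasible direction, so there is no improving ray and the minimum is attained at a vertex.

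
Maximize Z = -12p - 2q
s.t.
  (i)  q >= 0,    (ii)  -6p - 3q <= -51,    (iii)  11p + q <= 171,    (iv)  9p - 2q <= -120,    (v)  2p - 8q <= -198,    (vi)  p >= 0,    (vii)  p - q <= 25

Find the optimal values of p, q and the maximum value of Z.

The binding constraints are 9p - 2q = -120 and p = 0.
Solving simultaneously gives p = 0, q = 60.

p = 0, q = 60, maximum Z = -120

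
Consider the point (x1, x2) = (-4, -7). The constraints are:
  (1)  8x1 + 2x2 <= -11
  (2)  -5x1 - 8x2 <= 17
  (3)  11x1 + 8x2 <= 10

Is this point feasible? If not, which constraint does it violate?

Constraint (2): -5x1 - 8x2 = 76, which is not ≤ 17. All other constraints are satisfied.

not feasible — violates (2)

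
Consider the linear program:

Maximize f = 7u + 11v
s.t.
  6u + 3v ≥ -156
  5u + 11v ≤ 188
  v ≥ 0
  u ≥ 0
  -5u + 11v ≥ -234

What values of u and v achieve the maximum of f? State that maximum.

u = 188/5, v = 0, maximum f = 1316/5

Vertices and f = 7u + 11v:
  (188/5, 0) → f = 1316/5
  (0, 188/11) → f = 188
  (0, 0) → f = 0

The binding constraints are 5u + 11v = 188 and v = 0.
Solving simultaneously gives u = 188/5, v = 0.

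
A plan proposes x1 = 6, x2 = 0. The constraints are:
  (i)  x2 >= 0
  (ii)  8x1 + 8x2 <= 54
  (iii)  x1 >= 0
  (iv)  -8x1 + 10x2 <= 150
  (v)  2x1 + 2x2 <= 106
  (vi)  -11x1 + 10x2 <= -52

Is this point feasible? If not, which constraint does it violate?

(i): 0 ≥ 0 ✓
(ii): 48 ≤ 54 ✓
(iii): 6 ≥ 0 ✓
(iv): -48 ≤ 150 ✓
(v): 12 ≤ 106 ✓
(vi): -66 ≤ -52 ✓

feasible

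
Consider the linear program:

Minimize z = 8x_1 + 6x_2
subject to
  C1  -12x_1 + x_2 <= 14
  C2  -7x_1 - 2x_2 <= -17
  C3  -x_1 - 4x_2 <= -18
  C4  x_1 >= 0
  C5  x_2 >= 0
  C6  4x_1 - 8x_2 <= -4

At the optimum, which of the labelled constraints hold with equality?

C2 and C3

Extreme points and z = 8x_1 + 6x_2:
  (0, 14) → z = 84
  (16/13, 109/26) → z = 35
  (0, 17/2) → z = 51
  (16/3, 19/6) → z = 185/3
The feasible region is unbounded (it extends along (1, 12), (2, 1)), but z strictly increases along every unbounded feasible direction, so there is no improving ray and the minimum is attained at a vertex.

The minimum is at (16/13, 109/26). Substituting into each constraint, equality holds for C2 and C3; the remaining constraints have slack.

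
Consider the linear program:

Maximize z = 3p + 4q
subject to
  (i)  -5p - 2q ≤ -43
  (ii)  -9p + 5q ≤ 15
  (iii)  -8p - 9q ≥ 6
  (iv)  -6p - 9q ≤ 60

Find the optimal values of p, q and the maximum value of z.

p = 399/29, q = -374/29, maximum z = -299/29

Corner points and z = 3p + 4q:
  (399/29, -374/29) → z = -299/29
  (169/11, -186/11) → z = -237/11
  (27, -74/3) → z = -53/3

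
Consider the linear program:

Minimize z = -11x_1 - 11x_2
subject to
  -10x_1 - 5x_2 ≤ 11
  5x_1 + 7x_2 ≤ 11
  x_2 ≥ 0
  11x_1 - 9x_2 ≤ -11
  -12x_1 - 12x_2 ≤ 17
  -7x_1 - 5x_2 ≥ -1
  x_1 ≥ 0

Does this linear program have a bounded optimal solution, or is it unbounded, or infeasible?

infeasible

The boundaries -10x_1 - 5x_2 = 11 and 5x_1 + 7x_2 = 11 meet at (-44/15, 11/3), but that point violates x_1 ≥ 0. Every candidate vertex is excluded by some other constraint, so the feasible region is empty.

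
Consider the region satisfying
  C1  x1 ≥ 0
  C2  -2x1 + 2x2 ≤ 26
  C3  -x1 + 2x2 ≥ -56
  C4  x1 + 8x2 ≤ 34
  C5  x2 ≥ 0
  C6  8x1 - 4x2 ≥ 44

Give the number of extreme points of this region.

3

Pairwise boundary intersections that survive every other constraint:
  (34, 0)
  (122/17, 57/17)
  (11/2, 0)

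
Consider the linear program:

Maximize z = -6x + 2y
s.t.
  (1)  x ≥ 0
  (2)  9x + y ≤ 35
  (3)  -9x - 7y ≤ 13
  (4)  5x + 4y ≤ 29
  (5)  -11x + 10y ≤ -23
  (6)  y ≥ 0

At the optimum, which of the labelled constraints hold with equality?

(5) and (6)

Vertices and z = -6x + 2y:
  (373/101, 178/101) → z = -1882/101
  (35/9, 0) → z = -70/3
  (23/11, 0) → z = -138/11

The maximum is at (23/11, 0). Substituting into each constraint, equality holds for (5) and (6); the remaining constraints have slack.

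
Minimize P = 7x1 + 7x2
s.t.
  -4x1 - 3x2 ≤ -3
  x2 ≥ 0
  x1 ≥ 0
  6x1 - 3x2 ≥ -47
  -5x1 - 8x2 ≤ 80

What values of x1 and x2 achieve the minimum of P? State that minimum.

The feasible region is unbounded (it extends along (1, 2), (1, 0)), but P strictly increases along every unbounded feasible direction, so there is no improving ray and the minimum is attained at a vertex.

x1 = 3/4, x2 = 0, minimum P = 21/4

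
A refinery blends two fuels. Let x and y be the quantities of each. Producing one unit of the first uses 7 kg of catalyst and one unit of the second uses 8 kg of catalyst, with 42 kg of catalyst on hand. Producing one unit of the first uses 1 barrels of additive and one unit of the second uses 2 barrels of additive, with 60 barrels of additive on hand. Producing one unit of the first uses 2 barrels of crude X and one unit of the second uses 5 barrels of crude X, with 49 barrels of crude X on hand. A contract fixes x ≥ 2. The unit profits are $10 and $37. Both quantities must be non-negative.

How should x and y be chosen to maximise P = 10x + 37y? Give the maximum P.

Feasible corners and P = 10x + 37y:
  (6, 0) → P = 60
  (2, 0) → P = 20
  (2, 7/2) → P = 299/2

The optimum lies where 7x + 8y = 42 and x = 2.
Solving simultaneously gives x = 2, y = 7/2.

x = 2, y = 7/2, maximum P = 299/2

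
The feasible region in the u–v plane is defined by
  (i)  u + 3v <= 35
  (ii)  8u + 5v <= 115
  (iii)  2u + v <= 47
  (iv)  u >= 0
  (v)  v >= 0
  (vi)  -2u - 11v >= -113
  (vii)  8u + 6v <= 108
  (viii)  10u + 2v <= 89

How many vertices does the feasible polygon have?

The feasible vertices (each the meet of two boundaries and inside every other half-plane) are:
  (0, 0)
  (0, 113/11)
  (89/10, 0)
  (255/38, 172/19)
  (159/22, 92/11)

5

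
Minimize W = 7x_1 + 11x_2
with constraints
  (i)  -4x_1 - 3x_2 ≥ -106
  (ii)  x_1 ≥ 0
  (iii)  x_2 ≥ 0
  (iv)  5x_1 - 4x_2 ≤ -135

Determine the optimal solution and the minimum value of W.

Vertices and W = 7x_1 + 11x_2:
  (0, 106/3) → W = 1166/3
  (19/31, 1070/31) → W = 11903/31
  (0, 135/4) → W = 1485/4

x_1 = 0, x_2 = 135/4, minimum W = 1485/4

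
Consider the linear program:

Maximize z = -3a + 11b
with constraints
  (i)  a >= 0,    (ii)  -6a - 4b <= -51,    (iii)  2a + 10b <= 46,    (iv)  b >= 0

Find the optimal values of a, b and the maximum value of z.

Vertices and z = -3a + 11b:
  (163/26, 87/26) → z = 18
  (17/2, 0) → z = -51/2
  (23, 0) → z = -69

The binding constraints are -6a - 4b = -51 and 2a + 10b = 46.
Solving simultaneously gives a = 163/26, b = 87/26.

a = 163/26, b = 87/26, maximum z = 18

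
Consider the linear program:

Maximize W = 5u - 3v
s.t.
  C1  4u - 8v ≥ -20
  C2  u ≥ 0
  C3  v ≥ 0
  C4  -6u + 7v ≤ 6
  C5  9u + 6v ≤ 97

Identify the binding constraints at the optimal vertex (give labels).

C3 and C5

Extreme points and W = 5u - 3v:
  (23/5, 24/5) → W = 43/5
  (41/6, 71/12) → W = 197/12
  (0, 0) → W = 0
  (0, 6/7) → W = -18/7
  (97/9, 0) → W = 485/9

The maximum is at (97/9, 0). Substituting into each constraint, equality holds for C3 and C5; the remaining constraints have slack.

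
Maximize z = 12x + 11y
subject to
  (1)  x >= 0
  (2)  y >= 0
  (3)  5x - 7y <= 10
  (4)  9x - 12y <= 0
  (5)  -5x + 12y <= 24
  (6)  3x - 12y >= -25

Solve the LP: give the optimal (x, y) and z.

x = 25/6, y = 25/8, maximum z = 675/8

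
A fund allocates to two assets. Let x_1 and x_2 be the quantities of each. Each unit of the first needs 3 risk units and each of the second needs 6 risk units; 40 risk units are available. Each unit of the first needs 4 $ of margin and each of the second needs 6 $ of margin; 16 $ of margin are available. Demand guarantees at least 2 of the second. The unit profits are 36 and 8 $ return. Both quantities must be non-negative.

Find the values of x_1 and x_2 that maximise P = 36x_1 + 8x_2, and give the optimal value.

x_1 = 1, x_2 = 2, maximum P = 52

Corner points and P = 36x_1 + 8x_2:
  (0, 8/3) → P = 64/3
  (0, 2) → P = 16
  (1, 2) → P = 52

At the optimal vertex, 4x_1 + 6x_2 = 16 and x_2 = 2.
Solving simultaneously gives x_1 = 1, x_2 = 2.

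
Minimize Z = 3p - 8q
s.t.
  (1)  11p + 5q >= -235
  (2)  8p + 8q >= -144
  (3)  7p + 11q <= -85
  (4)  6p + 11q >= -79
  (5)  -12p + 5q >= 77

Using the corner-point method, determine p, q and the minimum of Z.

p = -1080/43, q = 355/43, minimum Z = -6080/43

The optimum lies where 11p + 5q = -235 and 7p + 11q = -85.
Solving simultaneously gives p = -1080/43, q = 355/43.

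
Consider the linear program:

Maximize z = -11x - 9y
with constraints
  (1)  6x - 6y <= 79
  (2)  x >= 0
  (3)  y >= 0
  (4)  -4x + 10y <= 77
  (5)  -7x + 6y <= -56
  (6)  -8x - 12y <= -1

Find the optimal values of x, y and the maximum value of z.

x = 8, y = 0, maximum z = -88

Extreme points and z = -11x - 9y:
  (79/6, 0) → z = -869/6
  (313/9, 389/18) → z = -10387/18
  (8, 0) → z = -88
  (511/23, 763/46) → z = -18109/46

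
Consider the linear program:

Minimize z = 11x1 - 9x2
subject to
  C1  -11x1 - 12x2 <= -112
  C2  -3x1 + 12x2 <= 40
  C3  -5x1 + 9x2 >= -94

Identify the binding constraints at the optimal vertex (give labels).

C1 and C2

Corner points and z = 11x1 - 9x2:
  (36/7, 97/21) → z = 15
  (712/53, -158/53) → z = 9254/53
  (496/11, 482/33) → z = 4010/11

The minimum is at (36/7, 97/21). Substituting into each constraint, equality holds for C1 and C2; the remaining constraints have slack.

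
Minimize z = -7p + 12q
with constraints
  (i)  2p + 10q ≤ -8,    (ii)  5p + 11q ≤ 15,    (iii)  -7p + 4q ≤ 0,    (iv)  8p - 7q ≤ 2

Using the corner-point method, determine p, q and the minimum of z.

Extreme points and z = -7p + 12q:
  (-16/39, -28/39) → z = -224/39
  (-18/47, -34/47) → z = -6
  (-8/17, -14/17) → z = -112/17

p = -8/17, q = -14/17, minimum z = -112/17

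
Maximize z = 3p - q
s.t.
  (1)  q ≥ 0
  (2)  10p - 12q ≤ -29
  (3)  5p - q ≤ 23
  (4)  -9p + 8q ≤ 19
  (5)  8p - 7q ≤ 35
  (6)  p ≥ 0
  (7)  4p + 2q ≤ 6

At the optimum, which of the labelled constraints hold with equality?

Vertices and z = 3p - q:
  (1/7, 71/28) → z = -59/28
  (7/34, 44/17) → z = -67/34
  (1/5, 13/5) → z = -2

The maximum is at (7/34, 44/17). Substituting into each constraint, equality holds for (2) and (7); the remaining constraints have slack.

(2) and (7)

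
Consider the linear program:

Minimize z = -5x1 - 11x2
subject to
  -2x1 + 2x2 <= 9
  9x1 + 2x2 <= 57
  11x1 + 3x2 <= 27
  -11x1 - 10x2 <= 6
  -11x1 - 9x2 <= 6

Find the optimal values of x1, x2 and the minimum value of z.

Extreme points and z = -5x1 - 11x2:
  (27/28, 153/28) → z = -909/14
  (-93/40, 87/40) → z = -123/10
  (288/77, -33/7) → z = 2553/77
  (-6/11, 0) → z = 30/11

The binding constraints are -2x1 + 2x2 = 9 and 11x1 + 3x2 = 27.
Solving simultaneously gives x1 = 27/28, x2 = 153/28.

x1 = 27/28, x2 = 153/28, minimum z = -909/14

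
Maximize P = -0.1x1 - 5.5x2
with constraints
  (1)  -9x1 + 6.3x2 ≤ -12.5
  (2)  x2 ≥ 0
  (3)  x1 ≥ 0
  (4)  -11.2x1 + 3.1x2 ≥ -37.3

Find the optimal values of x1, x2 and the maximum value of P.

x1 = 25/18, x2 = 0, maximum P = -5/36

Vertices and P = -0.1x1 - 5.5x2:
  (25/18, 0) → P = -5/36
  (9812/2133, 9785/2133) → P = -547987/21330
  (373/112, 0) → P = -373/1120

At the optimal vertex, -9x1 + 6.3x2 = -12.5 and x2 = 0.
Solving simultaneously gives x1 = 25/18, x2 = 0.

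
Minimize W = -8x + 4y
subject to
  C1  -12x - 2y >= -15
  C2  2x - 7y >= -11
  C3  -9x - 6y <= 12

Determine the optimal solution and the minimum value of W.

x = 19/9, y = -31/6, minimum W = -338/9

Extreme points and W = -8x + 4y:
  (83/88, 81/44) → W = -2/11
  (19/9, -31/6) → W = -338/9
  (-2, 1) → W = 20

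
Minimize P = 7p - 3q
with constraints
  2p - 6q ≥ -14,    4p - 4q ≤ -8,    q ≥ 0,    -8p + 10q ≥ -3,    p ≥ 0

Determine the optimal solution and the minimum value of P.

Extreme points and P = 7p - 3q:
  (1/2, 5/2) → P = -4
  (0, 7/3) → P = -7
  (0, 2) → P = -6

The binding constraints are 2p - 6q = -14 and p = 0.
Solving simultaneously gives p = 0, q = 7/3.

p = 0, q = 7/3, minimum P = -7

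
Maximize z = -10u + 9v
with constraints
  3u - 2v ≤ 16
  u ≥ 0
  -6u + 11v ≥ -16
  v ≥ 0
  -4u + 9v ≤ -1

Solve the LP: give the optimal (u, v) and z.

Vertices and z = -10u + 9v:
  (48/7, 16/7) → z = -48
  (142/19, 61/19) → z = -871/19
  (8/3, 0) → z = -80/3
  (1/4, 0) → z = -5/2

At the optimal vertex, v = 0 and -4u + 9v = -1.
Solving simultaneously gives u = 1/4, v = 0.

u = 1/4, v = 0, maximum z = -5/2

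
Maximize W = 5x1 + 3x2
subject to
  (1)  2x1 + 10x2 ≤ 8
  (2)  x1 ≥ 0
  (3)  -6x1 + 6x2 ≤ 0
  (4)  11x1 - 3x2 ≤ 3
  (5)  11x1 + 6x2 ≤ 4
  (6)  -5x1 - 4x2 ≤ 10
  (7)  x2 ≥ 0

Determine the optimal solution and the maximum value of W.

x1 = 4/17, x2 = 4/17, maximum W = 32/17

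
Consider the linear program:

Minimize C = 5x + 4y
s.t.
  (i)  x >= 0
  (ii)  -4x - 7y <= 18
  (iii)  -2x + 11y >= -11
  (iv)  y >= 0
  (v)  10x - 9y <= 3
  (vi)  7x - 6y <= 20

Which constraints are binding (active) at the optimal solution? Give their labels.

Feasible corners and C = 5x + 4y:
  (0, 0) → C = 0
  (3/10, 0) → C = 3/2
  (54, 179/3) → C = 1526/3
The feasible region is unbounded (it extends along (0, 1), (6, 7)), but C strictly increases along every unbounded feasible direction, so there is no improving ray and the minimum is attained at a vertex.

The minimum is at (0, 0). Substituting into each constraint, equality holds for (i) and (iv); the remaining constraints have slack.

(i) and (iv)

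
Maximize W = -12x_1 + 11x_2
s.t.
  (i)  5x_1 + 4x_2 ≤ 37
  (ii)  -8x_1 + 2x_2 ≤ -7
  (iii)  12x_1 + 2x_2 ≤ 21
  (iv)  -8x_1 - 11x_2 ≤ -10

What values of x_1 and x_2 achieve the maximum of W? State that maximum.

Corner points and W = -12x_1 + 11x_2:
  (7/5, 21/10) → W = 63/10
  (97/104, 3/13) → W = -225/26
  (211/116, -12/29) → W = -765/29

x_1 = 7/5, x_2 = 21/10, maximum W = 63/10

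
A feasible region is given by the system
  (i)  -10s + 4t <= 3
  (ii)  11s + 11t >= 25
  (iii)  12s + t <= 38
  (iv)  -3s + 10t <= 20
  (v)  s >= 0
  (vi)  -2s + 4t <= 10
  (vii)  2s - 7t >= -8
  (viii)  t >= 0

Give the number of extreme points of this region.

The feasible vertices (each the meet of two boundaries and inside every other half-plane) are:
  (29/33, 46/33)
  (25/11, 0)
  (3, 2)
  (19/6, 0)

4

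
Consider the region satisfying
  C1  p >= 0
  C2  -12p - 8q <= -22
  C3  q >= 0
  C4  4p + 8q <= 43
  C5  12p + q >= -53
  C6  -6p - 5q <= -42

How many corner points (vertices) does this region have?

3

Pairwise boundary intersections that survive every other constraint:
  (43/4, 0)
  (7, 0)
  (121/28, 45/14)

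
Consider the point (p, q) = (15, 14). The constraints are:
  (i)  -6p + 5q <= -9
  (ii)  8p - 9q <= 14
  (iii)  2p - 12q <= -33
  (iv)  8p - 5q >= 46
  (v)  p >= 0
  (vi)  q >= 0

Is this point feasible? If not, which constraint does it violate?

feasible

(i): -20 ≤ -9 ✓
(ii): -6 ≤ 14 ✓
(iii): -138 ≤ -33 ✓
(iv): 50 ≥ 46 ✓
(v): 15 ≥ 0 ✓
(vi): 14 ≥ 0 ✓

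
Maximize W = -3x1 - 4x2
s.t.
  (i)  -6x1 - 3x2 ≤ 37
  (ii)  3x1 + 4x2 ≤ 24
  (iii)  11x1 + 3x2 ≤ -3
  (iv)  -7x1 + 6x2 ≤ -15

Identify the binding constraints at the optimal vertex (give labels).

Extreme points and W = -3x1 - 4x2:
  (34/5, -389/15) → W = 250/3
  (-59/19, -349/57) → W = 1927/57
  (9/29, -62/29) → W = 221/29

The maximum is at (34/5, -389/15). Substituting into each constraint, equality holds for (i) and (iii); the remaining constraints have slack.

(i) and (iii)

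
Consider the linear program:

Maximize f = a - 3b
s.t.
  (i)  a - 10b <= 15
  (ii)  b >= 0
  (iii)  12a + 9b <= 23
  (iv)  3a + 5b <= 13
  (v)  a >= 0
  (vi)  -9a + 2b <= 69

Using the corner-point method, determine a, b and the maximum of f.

a = 23/12, b = 0, maximum f = 23/12

The optimum lies where b = 0 and 12a + 9b = 23.
Solving simultaneously gives a = 23/12, b = 0.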